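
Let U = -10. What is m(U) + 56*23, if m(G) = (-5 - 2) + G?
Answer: 1271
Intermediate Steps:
m(G) = -7 + G
m(U) + 56*23 = (-7 - 10) + 56*23 = -17 + 1288 = 1271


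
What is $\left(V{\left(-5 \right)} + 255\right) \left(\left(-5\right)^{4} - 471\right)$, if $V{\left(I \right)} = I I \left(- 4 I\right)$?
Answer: $116270$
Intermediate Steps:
$V{\left(I \right)} = - 4 I^{3}$ ($V{\left(I \right)} = I^{2} \left(- 4 I\right) = - 4 I^{3}$)
$\left(V{\left(-5 \right)} + 255\right) \left(\left(-5\right)^{4} - 471\right) = \left(- 4 \left(-5\right)^{3} + 255\right) \left(\left(-5\right)^{4} - 471\right) = \left(\left(-4\right) \left(-125\right) + 255\right) \left(625 - 471\right) = \left(500 + 255\right) 154 = 755 \cdot 154 = 116270$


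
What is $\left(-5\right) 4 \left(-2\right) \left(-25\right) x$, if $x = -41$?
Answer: $41000$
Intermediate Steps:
$\left(-5\right) 4 \left(-2\right) \left(-25\right) x = \left(-5\right) 4 \left(-2\right) \left(-25\right) \left(-41\right) = \left(-20\right) \left(-2\right) \left(-25\right) \left(-41\right) = 40 \left(-25\right) \left(-41\right) = \left(-1000\right) \left(-41\right) = 41000$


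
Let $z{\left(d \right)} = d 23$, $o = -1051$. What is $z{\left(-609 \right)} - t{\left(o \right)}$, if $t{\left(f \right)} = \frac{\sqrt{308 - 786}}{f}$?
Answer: $-14007 + \frac{i \sqrt{478}}{1051} \approx -14007.0 + 0.020802 i$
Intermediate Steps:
$t{\left(f \right)} = \frac{i \sqrt{478}}{f}$ ($t{\left(f \right)} = \frac{\sqrt{-478}}{f} = \frac{i \sqrt{478}}{f}$)
$z{\left(d \right)} = 23 d$
$z{\left(-609 \right)} - t{\left(o \right)} = 23 \left(-609\right) - \frac{i \sqrt{478}}{-1051} = -14007 - i \sqrt{478} \left(- \frac{1}{1051}\right) = -14007 - - \frac{i \sqrt{478}}{1051} = -14007 + \frac{i \sqrt{478}}{1051}$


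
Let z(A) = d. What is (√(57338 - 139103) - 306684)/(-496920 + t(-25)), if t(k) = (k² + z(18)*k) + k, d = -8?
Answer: 76671/124030 - 3*I*√9085/496120 ≈ 0.61817 - 0.00057636*I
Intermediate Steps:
z(A) = -8
t(k) = k² - 7*k (t(k) = (k² - 8*k) + k = k² - 7*k)
(√(57338 - 139103) - 306684)/(-496920 + t(-25)) = (√(57338 - 139103) - 306684)/(-496920 - 25*(-7 - 25)) = (√(-81765) - 306684)/(-496920 - 25*(-32)) = (3*I*√9085 - 306684)/(-496920 + 800) = (-306684 + 3*I*√9085)/(-496120) = (-306684 + 3*I*√9085)*(-1/496120) = 76671/124030 - 3*I*√9085/496120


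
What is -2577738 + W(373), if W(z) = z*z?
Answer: -2438609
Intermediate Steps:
W(z) = z**2
-2577738 + W(373) = -2577738 + 373**2 = -2577738 + 139129 = -2438609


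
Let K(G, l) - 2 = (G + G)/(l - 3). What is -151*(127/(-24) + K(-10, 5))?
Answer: 48169/24 ≈ 2007.0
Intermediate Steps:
K(G, l) = 2 + 2*G/(-3 + l) (K(G, l) = 2 + (G + G)/(l - 3) = 2 + (2*G)/(-3 + l) = 2 + 2*G/(-3 + l))
-151*(127/(-24) + K(-10, 5)) = -151*(127/(-24) + 2*(-3 - 10 + 5)/(-3 + 5)) = -151*(127*(-1/24) + 2*(-8)/2) = -151*(-127/24 + 2*(½)*(-8)) = -151*(-127/24 - 8) = -151*(-319/24) = 48169/24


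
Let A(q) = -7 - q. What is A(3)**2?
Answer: 100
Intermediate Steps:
A(3)**2 = (-7 - 1*3)**2 = (-7 - 3)**2 = (-10)**2 = 100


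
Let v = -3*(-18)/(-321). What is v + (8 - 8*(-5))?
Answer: 5118/107 ≈ 47.832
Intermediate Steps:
v = -18/107 (v = 54*(-1/321) = -18/107 ≈ -0.16822)
v + (8 - 8*(-5)) = -18/107 + (8 - 8*(-5)) = -18/107 + (8 + 40) = -18/107 + 48 = 5118/107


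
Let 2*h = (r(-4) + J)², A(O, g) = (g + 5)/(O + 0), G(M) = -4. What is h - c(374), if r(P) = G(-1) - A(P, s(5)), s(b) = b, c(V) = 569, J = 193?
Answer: 142137/8 ≈ 17767.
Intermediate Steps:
A(O, g) = (5 + g)/O
r(P) = -4 - 10/P (r(P) = -4 - (5 + 5)/P = -4 - 10/P)
h = 146689/8 (h = ((-4 - 10/(-4)) + 193)²/2 = ((-4 - 10*(-¼)) + 193)²/2 = ((-4 + 5/2) + 193)²/2 = (-3/2 + 193)²/2 = (383/2)²/2 = (½)*(146689/4) = 146689/8 ≈ 18336.)
h - c(374) = 146689/8 - 1*569 = 146689/8 - 569 = 142137/8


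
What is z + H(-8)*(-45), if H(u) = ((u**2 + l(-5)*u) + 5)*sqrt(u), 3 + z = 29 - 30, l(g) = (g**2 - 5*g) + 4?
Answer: -4 + 32670*I*sqrt(2) ≈ -4.0 + 46202.0*I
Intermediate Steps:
l(g) = 4 + g**2 - 5*g
z = -4 (z = -3 + (29 - 30) = -3 - 1 = -4)
H(u) = sqrt(u)*(5 + u**2 + 54*u) (H(u) = ((u**2 + (4 + (-5)**2 - 5*(-5))*u) + 5)*sqrt(u) = ((u**2 + (4 + 25 + 25)*u) + 5)*sqrt(u) = ((u**2 + 54*u) + 5)*sqrt(u) = (5 + u**2 + 54*u)*sqrt(u) = sqrt(u)*(5 + u**2 + 54*u))
z + H(-8)*(-45) = -4 + (sqrt(-8)*(5 + (-8)**2 + 54*(-8)))*(-45) = -4 + ((2*I*sqrt(2))*(5 + 64 - 432))*(-45) = -4 + ((2*I*sqrt(2))*(-363))*(-45) = -4 - 726*I*sqrt(2)*(-45) = -4 + 32670*I*sqrt(2)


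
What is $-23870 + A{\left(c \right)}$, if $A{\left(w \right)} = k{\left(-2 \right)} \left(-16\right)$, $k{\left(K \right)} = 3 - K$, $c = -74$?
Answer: $-23950$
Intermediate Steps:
$A{\left(w \right)} = -80$ ($A{\left(w \right)} = \left(3 - -2\right) \left(-16\right) = \left(3 + 2\right) \left(-16\right) = 5 \left(-16\right) = -80$)
$-23870 + A{\left(c \right)} = -23870 - 80 = -23950$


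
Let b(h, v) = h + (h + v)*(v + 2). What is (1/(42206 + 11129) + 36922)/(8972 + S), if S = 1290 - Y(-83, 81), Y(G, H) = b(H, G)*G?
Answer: 1969234871/1623037385 ≈ 1.2133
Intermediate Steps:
b(h, v) = h + (2 + v)*(h + v) (b(h, v) = h + (h + v)*(2 + v) = h + (2 + v)*(h + v))
Y(G, H) = G*(G² + 2*G + 3*H + G*H) (Y(G, H) = (G² + 2*G + 3*H + H*G)*G = (G² + 2*G + 3*H + G*H)*G = G*(G² + 2*G + 3*H + G*H))
S = 21459 (S = 1290 - (-83)*((-83)² + 2*(-83) + 3*81 - 83*81) = 1290 - (-83)*(6889 - 166 + 243 - 6723) = 1290 - (-83)*243 = 1290 - 1*(-20169) = 1290 + 20169 = 21459)
(1/(42206 + 11129) + 36922)/(8972 + S) = (1/(42206 + 11129) + 36922)/(8972 + 21459) = (1/53335 + 36922)/30431 = (1/53335 + 36922)*(1/30431) = (1969234871/53335)*(1/30431) = 1969234871/1623037385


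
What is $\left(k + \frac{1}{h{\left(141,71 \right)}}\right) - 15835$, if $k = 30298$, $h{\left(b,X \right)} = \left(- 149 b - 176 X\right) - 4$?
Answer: $\frac{484640666}{33509} \approx 14463.0$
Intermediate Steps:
$h{\left(b,X \right)} = -4 - 176 X - 149 b$ ($h{\left(b,X \right)} = \left(- 176 X - 149 b\right) - 4 = -4 - 176 X - 149 b$)
$\left(k + \frac{1}{h{\left(141,71 \right)}}\right) - 15835 = \left(30298 + \frac{1}{-4 - 12496 - 21009}\right) - 15835 = \left(30298 + \frac{1}{-33509}\right) - 15835 = \left(30298 - \frac{1}{33509}\right) - 15835 = \frac{1015255681}{33509} - 15835 = \frac{484640666}{33509}$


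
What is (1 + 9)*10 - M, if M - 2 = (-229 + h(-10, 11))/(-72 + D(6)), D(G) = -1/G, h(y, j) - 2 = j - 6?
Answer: 41102/433 ≈ 94.924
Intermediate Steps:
h(y, j) = -4 + j (h(y, j) = 2 + (j - 6) = 2 + (-6 + j) = -4 + j)
M = 2198/433 (M = 2 + (-229 + (-4 + 11))/(-72 - 1/6) = 2 + (-229 + 7)/(-72 - 1*⅙) = 2 - 222/(-72 - ⅙) = 2 - 222/(-433/6) = 2 - 222*(-6/433) = 2 + 1332/433 = 2198/433 ≈ 5.0762)
(1 + 9)*10 - M = (1 + 9)*10 - 1*2198/433 = 10*10 - 2198/433 = 100 - 2198/433 = 41102/433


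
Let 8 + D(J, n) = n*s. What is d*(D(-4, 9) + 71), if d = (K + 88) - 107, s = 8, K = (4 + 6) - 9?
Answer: -2430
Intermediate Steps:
K = 1 (K = 10 - 9 = 1)
d = -18 (d = (1 + 88) - 107 = 89 - 107 = -18)
D(J, n) = -8 + 8*n (D(J, n) = -8 + n*8 = -8 + 8*n)
d*(D(-4, 9) + 71) = -18*((-8 + 8*9) + 71) = -18*((-8 + 72) + 71) = -18*(64 + 71) = -18*135 = -2430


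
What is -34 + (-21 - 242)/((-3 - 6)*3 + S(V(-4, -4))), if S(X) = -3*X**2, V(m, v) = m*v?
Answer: -26767/795 ≈ -33.669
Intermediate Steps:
-34 + (-21 - 242)/((-3 - 6)*3 + S(V(-4, -4))) = -34 + (-21 - 242)/((-3 - 6)*3 - 3*(-4*(-4))**2) = -34 - 263/(-9*3 - 3*16**2) = -34 - 263/(-27 - 3*256) = -34 - 263/(-27 - 768) = -34 - 263/(-795) = -34 - 263*(-1/795) = -34 + 263/795 = -26767/795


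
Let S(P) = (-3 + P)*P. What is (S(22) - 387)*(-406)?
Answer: -12586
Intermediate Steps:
S(P) = P*(-3 + P)
(S(22) - 387)*(-406) = (22*(-3 + 22) - 387)*(-406) = (22*19 - 387)*(-406) = (418 - 387)*(-406) = 31*(-406) = -12586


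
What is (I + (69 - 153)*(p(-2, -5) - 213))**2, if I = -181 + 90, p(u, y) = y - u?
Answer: 325910809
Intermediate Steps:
I = -91
(I + (69 - 153)*(p(-2, -5) - 213))**2 = (-91 + (69 - 153)*((-5 - 1*(-2)) - 213))**2 = (-91 - 84*((-5 + 2) - 213))**2 = (-91 - 84*(-3 - 213))**2 = (-91 - 84*(-216))**2 = (-91 + 18144)**2 = 18053**2 = 325910809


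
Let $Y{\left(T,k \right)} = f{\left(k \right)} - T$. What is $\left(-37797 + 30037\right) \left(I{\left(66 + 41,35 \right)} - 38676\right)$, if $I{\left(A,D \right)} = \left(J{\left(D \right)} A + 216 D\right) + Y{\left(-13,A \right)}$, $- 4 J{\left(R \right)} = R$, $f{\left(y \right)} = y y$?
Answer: $159780340$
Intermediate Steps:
$f{\left(y \right)} = y^{2}$
$J{\left(R \right)} = - \frac{R}{4}$
$Y{\left(T,k \right)} = k^{2} - T$
$I{\left(A,D \right)} = 13 + A^{2} + 216 D - \frac{A D}{4}$ ($I{\left(A,D \right)} = \left(- \frac{D}{4} A + 216 D\right) + \left(A^{2} - -13\right) = \left(- \frac{A D}{4} + 216 D\right) + \left(A^{2} + 13\right) = \left(216 D - \frac{A D}{4}\right) + \left(13 + A^{2}\right) = 13 + A^{2} + 216 D - \frac{A D}{4}$)
$\left(-37797 + 30037\right) \left(I{\left(66 + 41,35 \right)} - 38676\right) = \left(-37797 + 30037\right) \left(\left(13 + \left(66 + 41\right)^{2} + 216 \cdot 35 - \frac{1}{4} \left(66 + 41\right) 35\right) - 38676\right) = - 7760 \left(\left(13 + 107^{2} + 7560 - \frac{107}{4} \cdot 35\right) - 38676\right) = - 7760 \left(\left(13 + 11449 + 7560 - \frac{3745}{4}\right) - 38676\right) = - 7760 \left(\frac{72343}{4} - 38676\right) = \left(-7760\right) \left(- \frac{82361}{4}\right) = 159780340$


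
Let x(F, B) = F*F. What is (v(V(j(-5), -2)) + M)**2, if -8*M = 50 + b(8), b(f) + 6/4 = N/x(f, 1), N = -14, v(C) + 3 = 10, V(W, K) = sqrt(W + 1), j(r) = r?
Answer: 61009/65536 ≈ 0.93092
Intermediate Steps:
x(F, B) = F**2
V(W, K) = sqrt(1 + W)
v(C) = 7 (v(C) = -3 + 10 = 7)
b(f) = -3/2 - 14/f**2
M = -1545/256 (M = -(50 + (-3/2 - 14/8**2))/8 = -(50 + (-3/2 - 14*1/64))/8 = -(50 + (-3/2 - 7/32))/8 = -(50 - 55/32)/8 = -1/8*1545/32 = -1545/256 ≈ -6.0352)
(v(V(j(-5), -2)) + M)**2 = (7 - 1545/256)**2 = (247/256)**2 = 61009/65536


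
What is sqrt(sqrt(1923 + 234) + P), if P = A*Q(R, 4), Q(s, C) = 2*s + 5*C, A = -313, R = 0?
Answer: sqrt(-6260 + sqrt(2157)) ≈ 78.826*I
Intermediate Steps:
P = -6260 (P = -313*(2*0 + 5*4) = -313*(0 + 20) = -313*20 = -6260)
sqrt(sqrt(1923 + 234) + P) = sqrt(sqrt(1923 + 234) - 6260) = sqrt(sqrt(2157) - 6260) = sqrt(-6260 + sqrt(2157))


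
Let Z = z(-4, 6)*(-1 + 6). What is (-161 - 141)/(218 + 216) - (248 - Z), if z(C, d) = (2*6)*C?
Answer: -106047/217 ≈ -488.70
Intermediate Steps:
z(C, d) = 12*C
Z = -240 (Z = (12*(-4))*(-1 + 6) = -48*5 = -240)
(-161 - 141)/(218 + 216) - (248 - Z) = (-161 - 141)/(218 + 216) - (248 - 1*(-240)) = -302/434 - (248 + 240) = -302*1/434 - 1*488 = -151/217 - 488 = -106047/217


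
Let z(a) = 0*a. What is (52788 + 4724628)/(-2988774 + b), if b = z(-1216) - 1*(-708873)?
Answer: -1592472/759967 ≈ -2.0954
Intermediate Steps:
z(a) = 0
b = 708873 (b = 0 - 1*(-708873) = 0 + 708873 = 708873)
(52788 + 4724628)/(-2988774 + b) = (52788 + 4724628)/(-2988774 + 708873) = 4777416/(-2279901) = 4777416*(-1/2279901) = -1592472/759967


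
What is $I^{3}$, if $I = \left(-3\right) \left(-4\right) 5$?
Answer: $216000$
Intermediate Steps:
$I = 60$ ($I = 12 \cdot 5 = 60$)
$I^{3} = 60^{3} = 216000$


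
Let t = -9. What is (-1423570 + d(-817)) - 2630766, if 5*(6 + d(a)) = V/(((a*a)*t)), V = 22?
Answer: -121780290925732/30037005 ≈ -4.0543e+6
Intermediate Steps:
d(a) = -6 - 22/(45*a²) (d(a) = -6 + (22/(((a*a)*(-9))))/5 = -6 + (22/((a²*(-9))))/5 = -6 + (22/((-9*a²)))/5 = -6 + (22*(-1/(9*a²)))/5 = -6 + (-22/(9*a²))/5 = -6 - 22/(45*a²))
(-1423570 + d(-817)) - 2630766 = (-1423570 + (-6 - 22/45/(-817)²)) - 2630766 = (-1423570 + (-6 - 22/45*1/667489)) - 2630766 = (-1423570 + (-6 - 22/30037005)) - 2630766 = (-1423570 - 180222052/30037005) - 2630766 = -42759959429902/30037005 - 2630766 = -121780290925732/30037005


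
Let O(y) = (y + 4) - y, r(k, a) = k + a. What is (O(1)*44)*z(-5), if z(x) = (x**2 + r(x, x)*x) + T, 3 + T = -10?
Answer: 10912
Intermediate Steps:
r(k, a) = a + k
T = -13 (T = -3 - 10 = -13)
O(y) = 4 (O(y) = (4 + y) - y = 4)
z(x) = -13 + 3*x**2 (z(x) = (x**2 + (x + x)*x) - 13 = (x**2 + (2*x)*x) - 13 = (x**2 + 2*x**2) - 13 = 3*x**2 - 13 = -13 + 3*x**2)
(O(1)*44)*z(-5) = (4*44)*(-13 + 3*(-5)**2) = 176*(-13 + 3*25) = 176*(-13 + 75) = 176*62 = 10912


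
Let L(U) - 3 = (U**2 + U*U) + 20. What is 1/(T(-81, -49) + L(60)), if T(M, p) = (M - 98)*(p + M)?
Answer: 1/30493 ≈ 3.2794e-5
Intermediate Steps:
L(U) = 23 + 2*U**2 (L(U) = 3 + ((U**2 + U*U) + 20) = 3 + ((U**2 + U**2) + 20) = 3 + (2*U**2 + 20) = 3 + (20 + 2*U**2) = 23 + 2*U**2)
T(M, p) = (-98 + M)*(M + p)
1/(T(-81, -49) + L(60)) = 1/(((-81)**2 - 98*(-81) - 98*(-49) - 81*(-49)) + (23 + 2*60**2)) = 1/((6561 + 7938 + 4802 + 3969) + (23 + 2*3600)) = 1/(23270 + (23 + 7200)) = 1/(23270 + 7223) = 1/30493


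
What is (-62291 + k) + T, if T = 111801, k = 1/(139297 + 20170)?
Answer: 7895211171/159467 ≈ 49510.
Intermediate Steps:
k = 1/159467 ≈ 6.2709e-6
(-62291 + k) + T = (-62291 + 1/159467) + 111801 = -9933358896/159467 + 111801 = 7895211171/159467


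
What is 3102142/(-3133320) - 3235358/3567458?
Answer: -5301043305899/2794496875140 ≈ -1.8970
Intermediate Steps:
3102142/(-3133320) - 3235358/3567458 = 3102142*(-1/3133320) - 3235358*1/3567458 = -1551071/1566660 - 1617679/1783729 = -5301043305899/2794496875140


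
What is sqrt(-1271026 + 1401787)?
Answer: 3*sqrt(14529) ≈ 361.61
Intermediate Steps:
sqrt(-1271026 + 1401787) = sqrt(130761) = 3*sqrt(14529)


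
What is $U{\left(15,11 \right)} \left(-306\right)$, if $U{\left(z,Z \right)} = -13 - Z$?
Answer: $7344$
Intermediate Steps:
$U{\left(15,11 \right)} \left(-306\right) = \left(-13 - 11\right) \left(-306\right) = \left(-24\right) \left(-306\right) = 7344$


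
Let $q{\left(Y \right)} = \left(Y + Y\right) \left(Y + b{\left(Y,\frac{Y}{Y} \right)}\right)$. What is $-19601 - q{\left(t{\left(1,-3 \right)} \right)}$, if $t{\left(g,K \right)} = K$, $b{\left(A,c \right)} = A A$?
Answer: $-19565$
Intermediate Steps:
$b{\left(A,c \right)} = A^{2}$
$q{\left(Y \right)} = 2 Y \left(Y + Y^{2}\right)$ ($q{\left(Y \right)} = \left(Y + Y\right) \left(Y + Y^{2}\right) = 2 Y \left(Y + Y^{2}\right)$)
$-19601 - q{\left(t{\left(1,-3 \right)} \right)} = -19601 - 2 \left(-3\right)^{2} \left(1 - 3\right) = -19601 - 2 \cdot 9 \left(-2\right) = -19601 - -36 = -19601 + 36 = -19565$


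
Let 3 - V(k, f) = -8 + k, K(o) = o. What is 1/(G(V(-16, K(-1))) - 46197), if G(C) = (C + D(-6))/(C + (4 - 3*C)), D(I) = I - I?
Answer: -50/2309877 ≈ -2.1646e-5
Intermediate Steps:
V(k, f) = 11 - k (V(k, f) = 3 - (-8 + k) = 3 + (8 - k) = 11 - k)
D(I) = 0
G(C) = C/(4 - 2*C) (G(C) = (C + 0)/(C + (4 - 3*C)) = C/(4 - 2*C))
1/(G(V(-16, K(-1))) - 46197) = 1/(-(11 - 1*(-16))/(-4 + 2*(11 - 1*(-16))) - 46197) = 1/(-(11 + 16)/(-4 + 2*(11 + 16)) - 46197) = 1/(-1*27/(-4 + 2*27) - 46197) = 1/(-1*27/(-4 + 54) - 46197) = 1/(-1*27/50 - 46197) = 1/(-1*27*1/50 - 46197) = 1/(-27/50 - 46197) = 1/(-2309877/50) = -50/2309877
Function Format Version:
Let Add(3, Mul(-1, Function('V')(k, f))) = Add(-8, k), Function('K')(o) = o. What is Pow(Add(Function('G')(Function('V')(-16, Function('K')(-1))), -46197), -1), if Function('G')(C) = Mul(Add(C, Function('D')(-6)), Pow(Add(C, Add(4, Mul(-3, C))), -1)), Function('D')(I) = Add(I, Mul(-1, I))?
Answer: Rational(-50, 2309877) ≈ -2.1646e-5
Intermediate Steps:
Function('V')(k, f) = Add(11, Mul(-1, k)) (Function('V')(k, f) = Add(3, Mul(-1, Add(-8, k))) = Add(3, Add(8, Mul(-1, k))) = Add(11, Mul(-1, k)))
Function('D')(I) = 0
Function('G')(C) = Mul(C, Pow(Add(4, Mul(-2, C)), -1)) (Function('G')(C) = Mul(Add(C, 0), Pow(Add(C, Add(4, Mul(-3, C))), -1)) = Mul(C, Pow(Add(4, Mul(-2, C)), -1)))
Pow(Add(Function('G')(Function('V')(-16, Function('K')(-1))), -46197), -1) = Pow(Add(Mul(-1, Add(11, Mul(-1, -16)), Pow(Add(-4, Mul(2, Add(11, Mul(-1, -16)))), -1)), -46197), -1) = Pow(Add(Mul(-1, Add(11, 16), Pow(Add(-4, Mul(2, Add(11, 16))), -1)), -46197), -1) = Pow(Add(Mul(-1, 27, Pow(Add(-4, Mul(2, 27)), -1)), -46197), -1) = Pow(Add(Mul(-1, 27, Pow(Add(-4, 54), -1)), -46197), -1) = Pow(Add(Mul(-1, 27, Pow(50, -1)), -46197), -1) = Pow(Add(Mul(-1, 27, Rational(1, 50)), -46197), -1) = Pow(Add(Rational(-27, 50), -46197), -1) = Pow(Rational(-2309877, 50), -1) = Rational(-50, 2309877)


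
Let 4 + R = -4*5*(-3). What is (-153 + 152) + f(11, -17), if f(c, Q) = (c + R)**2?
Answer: 4488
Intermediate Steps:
R = 56 (R = -4 - 4*5*(-3) = -4 - 20*(-3) = -4 + 60 = 56)
f(c, Q) = (56 + c)**2 (f(c, Q) = (c + 56)**2 = (56 + c)**2)
(-153 + 152) + f(11, -17) = (-153 + 152) + (56 + 11)**2 = -1 + 67**2 = -1 + 4489 = 4488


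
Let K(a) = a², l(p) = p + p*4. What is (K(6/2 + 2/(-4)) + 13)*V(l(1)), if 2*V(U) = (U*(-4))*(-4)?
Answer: 770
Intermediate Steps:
l(p) = 5*p (l(p) = p + 4*p = 5*p)
V(U) = 8*U (V(U) = ((U*(-4))*(-4))/2 = (-4*U*(-4))/2 = (16*U)/2 = 8*U)
(K(6/2 + 2/(-4)) + 13)*V(l(1)) = ((6/2 + 2/(-4))² + 13)*(8*(5*1)) = ((6*(½) + 2*(-¼))² + 13)*(8*5) = ((3 - ½)² + 13)*40 = ((5/2)² + 13)*40 = (25/4 + 13)*40 = (77/4)*40 = 770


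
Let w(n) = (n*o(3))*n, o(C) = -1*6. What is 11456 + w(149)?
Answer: -121750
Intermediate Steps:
o(C) = -6
w(n) = -6*n**2 (w(n) = (n*(-6))*n = (-6*n)*n = -6*n**2)
11456 + w(149) = 11456 - 6*149**2 = 11456 - 6*22201 = 11456 - 133206 = -121750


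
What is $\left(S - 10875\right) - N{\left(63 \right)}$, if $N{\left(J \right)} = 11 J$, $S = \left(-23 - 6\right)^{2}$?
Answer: $-10727$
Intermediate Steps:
$S = 841$ ($S = \left(-29\right)^{2} = 841$)
$\left(S - 10875\right) - N{\left(63 \right)} = \left(841 - 10875\right) - 11 \cdot 63 = \left(841 - 10875\right) - 693 = -10034 - 693 = -10727$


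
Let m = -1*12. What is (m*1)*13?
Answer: -156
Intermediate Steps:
m = -12
(m*1)*13 = -12*1*13 = -12*13 = -156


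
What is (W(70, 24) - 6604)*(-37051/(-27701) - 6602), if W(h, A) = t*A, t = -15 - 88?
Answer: 1659500775276/27701 ≈ 5.9908e+7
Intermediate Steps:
t = -103
W(h, A) = -103*A
(W(70, 24) - 6604)*(-37051/(-27701) - 6602) = (-103*24 - 6604)*(-37051/(-27701) - 6602) = (-2472 - 6604)*(-37051*(-1/27701) - 6602) = -9076*(37051/27701 - 6602) = -9076*(-182844951/27701) = 1659500775276/27701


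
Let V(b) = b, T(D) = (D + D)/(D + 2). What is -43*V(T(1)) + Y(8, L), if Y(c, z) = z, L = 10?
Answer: -56/3 ≈ -18.667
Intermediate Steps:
T(D) = 2*D/(2 + D) (T(D) = (2*D)/(2 + D) = 2*D/(2 + D))
-43*V(T(1)) + Y(8, L) = -86/(2 + 1) + 10 = -86/3 + 10 = -56/3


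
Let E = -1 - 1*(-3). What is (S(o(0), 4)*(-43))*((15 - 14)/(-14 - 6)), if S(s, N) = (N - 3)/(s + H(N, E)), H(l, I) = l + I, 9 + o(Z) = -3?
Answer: -43/120 ≈ -0.35833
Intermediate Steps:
E = 2 (E = -1 + 3 = 2)
o(Z) = -12 (o(Z) = -9 - 3 = -12)
H(l, I) = I + l
S(s, N) = (-3 + N)/(2 + N + s) (S(s, N) = (N - 3)/(s + (2 + N)) = (-3 + N)/(2 + N + s))
(S(o(0), 4)*(-43))*((15 - 14)/(-14 - 6)) = (((-3 + 4)/(2 + 4 - 12))*(-43))*((15 - 14)/(-14 - 6)) = ((1/(-6))*(-43))*(1/(-20)) = (-1/6*1*(-43))*(1*(-1/20)) = -1/6*(-43)*(-1/20) = (43/6)*(-1/20) = -43/120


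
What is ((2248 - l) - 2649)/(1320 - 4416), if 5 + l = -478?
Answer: -41/1548 ≈ -0.026486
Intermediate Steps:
l = -483 (l = -5 - 478 = -483)
((2248 - l) - 2649)/(1320 - 4416) = ((2248 - 1*(-483)) - 2649)/(1320 - 4416) = ((2248 + 483) - 2649)/(-3096) = (2731 - 2649)*(-1/3096) = 82*(-1/3096) = -41/1548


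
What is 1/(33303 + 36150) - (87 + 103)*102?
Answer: -1345999139/69453 ≈ -19380.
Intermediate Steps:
1/(33303 + 36150) - (87 + 103)*102 = 1/69453 - 190*102 = 1/69453 - 1*19380 = 1/69453 - 19380 = -1345999139/69453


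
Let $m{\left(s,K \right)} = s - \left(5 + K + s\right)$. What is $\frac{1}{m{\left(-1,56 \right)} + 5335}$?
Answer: $\frac{1}{5274} \approx 0.00018961$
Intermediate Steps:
$m{\left(s,K \right)} = -5 - K$ ($m{\left(s,K \right)} = s - \left(5 + K + s\right) = -5 - K$)
$\frac{1}{m{\left(-1,56 \right)} + 5335} = \frac{1}{\left(-5 - 56\right) + 5335} = \frac{1}{-61 + 5335} = \frac{1}{5274}$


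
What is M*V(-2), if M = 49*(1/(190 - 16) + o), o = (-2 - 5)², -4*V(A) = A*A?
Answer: -417823/174 ≈ -2401.3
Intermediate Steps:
V(A) = -A²/4 (V(A) = -A*A/4 = -A²/4)
o = 49 (o = (-7)² = 49)
M = 417823/174 (M = 49*(1/(190 - 16) + 49) = 49*(1/174 + 49) = 49*(8527/174) = 417823/174 ≈ 2401.3)
M*V(-2) = 417823*(-¼*(-2)²)/174 = 417823*(-¼*4)/174 = (417823/174)*(-1) = -417823/174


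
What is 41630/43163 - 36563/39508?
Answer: 3914663/100310812 ≈ 0.039025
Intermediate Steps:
41630/43163 - 36563/39508 = 3914663/100310812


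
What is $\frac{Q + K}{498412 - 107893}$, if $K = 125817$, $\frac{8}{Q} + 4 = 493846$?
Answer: $\frac{31066859461}{96427341999} \approx 0.32218$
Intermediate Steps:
$Q = \frac{4}{246921}$ ($Q = \frac{8}{-4 + 493846} = \frac{8}{493842} = 8 \cdot \frac{1}{493842} = \frac{4}{246921} \approx 1.62 \cdot 10^{-5}$)
$\frac{Q + K}{498412 - 107893} = \frac{\frac{4}{246921} + 125817}{498412 - 107893} = \frac{31066859461}{246921 \cdot 390519} = \frac{31066859461}{246921} \cdot \frac{1}{390519} = \frac{31066859461}{96427341999}$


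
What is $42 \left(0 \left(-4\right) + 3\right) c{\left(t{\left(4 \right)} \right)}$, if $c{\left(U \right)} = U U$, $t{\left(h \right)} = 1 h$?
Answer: $2016$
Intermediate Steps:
$t{\left(h \right)} = h$
$c{\left(U \right)} = U^{2}$
$42 \left(0 \left(-4\right) + 3\right) c{\left(t{\left(4 \right)} \right)} = 42 \left(0 \left(-4\right) + 3\right) 4^{2} = 42 \left(0 + 3\right) 16 = 42 \cdot 3 \cdot 16 = 126 \cdot 16 = 2016$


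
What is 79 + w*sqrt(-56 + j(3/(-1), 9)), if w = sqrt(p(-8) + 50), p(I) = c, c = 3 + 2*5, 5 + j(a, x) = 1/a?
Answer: 79 + 2*I*sqrt(966) ≈ 79.0 + 62.161*I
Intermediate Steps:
j(a, x) = -5 + 1/a
c = 13 (c = 3 + 10 = 13)
p(I) = 13
w = 3*sqrt(7) (w = sqrt(13 + 50) = sqrt(63) = 3*sqrt(7) ≈ 7.9373)
79 + w*sqrt(-56 + j(3/(-1), 9)) = 79 + (3*sqrt(7))*sqrt(-56 + (-5 + 1/(3/(-1)))) = 79 + (3*sqrt(7))*sqrt(-56 + (-5 + 1/(3*(-1)))) = 79 + (3*sqrt(7))*sqrt(-56 + (-5 + 1/(-3))) = 79 + (3*sqrt(7))*sqrt(-56 + (-5 - 1/3)) = 79 + (3*sqrt(7))*sqrt(-56 - 16/3) = 79 + (3*sqrt(7))*sqrt(-184/3) = 79 + (3*sqrt(7))*(2*I*sqrt(138)/3) = 79 + 2*I*sqrt(966)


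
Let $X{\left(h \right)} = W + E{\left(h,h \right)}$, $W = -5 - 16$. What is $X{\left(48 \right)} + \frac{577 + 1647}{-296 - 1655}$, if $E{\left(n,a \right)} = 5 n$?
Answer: $\frac{425045}{1951} \approx 217.86$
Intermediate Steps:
$W = -21$
$X{\left(h \right)} = -21 + 5 h$
$X{\left(48 \right)} + \frac{577 + 1647}{-296 - 1655} = \left(-21 + 5 \cdot 48\right) + \frac{577 + 1647}{-296 - 1655} = \left(-21 + 240\right) + \frac{2224}{-1951} = 219 + 2224 \left(- \frac{1}{1951}\right) = 219 - \frac{2224}{1951} = \frac{425045}{1951}$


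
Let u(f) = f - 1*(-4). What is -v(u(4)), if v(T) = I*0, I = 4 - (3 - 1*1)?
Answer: 0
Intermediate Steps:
u(f) = 4 + f (u(f) = f + 4 = 4 + f)
I = 2 (I = 4 - (3 - 1) = 4 - 1*2 = 4 - 2 = 2)
v(T) = 0 (v(T) = 2*0 = 0)
-v(u(4)) = -1*0 = 0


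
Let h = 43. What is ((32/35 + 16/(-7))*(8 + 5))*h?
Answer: -26832/35 ≈ -766.63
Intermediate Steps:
((32/35 + 16/(-7))*(8 + 5))*h = ((32/35 + 16/(-7))*(8 + 5))*43 = ((32*(1/35) + 16*(-⅐))*13)*43 = ((32/35 - 16/7)*13)*43 = -48/35*13*43 = -624/35*43 = -26832/35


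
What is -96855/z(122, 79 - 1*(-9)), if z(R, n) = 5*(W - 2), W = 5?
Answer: -6457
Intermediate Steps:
z(R, n) = 15 (z(R, n) = 5*(5 - 2) = 5*3 = 15)
-96855/z(122, 79 - 1*(-9)) = -96855/15 = -96855*1/15 = -6457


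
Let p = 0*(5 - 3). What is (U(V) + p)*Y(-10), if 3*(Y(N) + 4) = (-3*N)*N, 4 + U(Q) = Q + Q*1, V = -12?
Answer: 2912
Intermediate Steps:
U(Q) = -4 + 2*Q (U(Q) = -4 + (Q + Q*1) = -4 + (Q + Q) = -4 + 2*Q)
p = 0 (p = 0*2 = 0)
Y(N) = -4 - N**2 (Y(N) = -4 + ((-3*N)*N)/3 = -4 + (-3*N**2)/3 = -4 - N**2)
(U(V) + p)*Y(-10) = ((-4 + 2*(-12)) + 0)*(-4 - 1*(-10)**2) = ((-4 - 24) + 0)*(-4 - 1*100) = (-28 + 0)*(-4 - 100) = -28*(-104) = 2912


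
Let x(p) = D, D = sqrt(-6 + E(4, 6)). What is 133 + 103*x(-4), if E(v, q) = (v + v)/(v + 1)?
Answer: 133 + 103*I*sqrt(110)/5 ≈ 133.0 + 216.05*I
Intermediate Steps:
E(v, q) = 2*v/(1 + v) (E(v, q) = (2*v)/(1 + v) = 2*v/(1 + v))
D = I*sqrt(110)/5 (D = sqrt(-6 + 2*4/(1 + 4)) = sqrt(-6 + 2*4/5) = sqrt(-6 + 2*4*(1/5)) = sqrt(-6 + 8/5) = sqrt(-22/5) = I*sqrt(110)/5 ≈ 2.0976*I)
x(p) = I*sqrt(110)/5
133 + 103*x(-4) = 133 + 103*(I*sqrt(110)/5) = 133 + 103*I*sqrt(110)/5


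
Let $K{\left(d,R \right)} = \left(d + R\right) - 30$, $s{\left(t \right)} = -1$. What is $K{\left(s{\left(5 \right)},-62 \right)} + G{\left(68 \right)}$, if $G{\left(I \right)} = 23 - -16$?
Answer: $-54$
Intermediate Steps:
$K{\left(d,R \right)} = -30 + R + d$ ($K{\left(d,R \right)} = \left(R + d\right) - 30 = -30 + R + d$)
$G{\left(I \right)} = 39$ ($G{\left(I \right)} = 23 + 16 = 39$)
$K{\left(s{\left(5 \right)},-62 \right)} + G{\left(68 \right)} = \left(-30 - 62 - 1\right) + 39 = -93 + 39 = -54$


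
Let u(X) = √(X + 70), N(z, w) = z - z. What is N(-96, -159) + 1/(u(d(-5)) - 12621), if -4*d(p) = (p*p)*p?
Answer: -16828/212386053 - 2*√5/70795351 ≈ -7.9296e-5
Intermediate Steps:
N(z, w) = 0
d(p) = -p³/4 (d(p) = -p*p*p/4 = -p²*p/4 = -p³/4)
u(X) = √(70 + X)
N(-96, -159) + 1/(u(d(-5)) - 12621) = 0 + 1/(√(70 - ¼*(-5)³) - 12621) = 0 + 1/(√(70 - ¼*(-125)) - 12621) = 0 + 1/(√(70 + 125/4) - 12621) = 0 + 1/(√(405/4) - 12621) = 0 + 1/(9*√5/2 - 12621) = 0 + 1/(-12621 + 9*√5/2) = 1/(-12621 + 9*√5/2)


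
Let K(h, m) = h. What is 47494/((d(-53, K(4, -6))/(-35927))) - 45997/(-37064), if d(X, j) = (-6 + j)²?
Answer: -15810732701511/37064 ≈ -4.2658e+8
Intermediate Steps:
47494/((d(-53, K(4, -6))/(-35927))) - 45997/(-37064) = 47494/(((-6 + 4)²/(-35927))) - 45997/(-37064) = 47494/(((-2)²*(-1/35927))) - 45997*(-1/37064) = 47494/((4*(-1/35927))) + 45997/37064 = 47494/(-4/35927) + 45997/37064 = 47494*(-35927/4) + 45997/37064 = -853158469/2 + 45997/37064 = -15810732701511/37064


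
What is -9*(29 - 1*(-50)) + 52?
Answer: -659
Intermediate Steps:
-9*(29 - 1*(-50)) + 52 = -9*(29 + 50) + 52 = -9*79 + 52 = -711 + 52 = -659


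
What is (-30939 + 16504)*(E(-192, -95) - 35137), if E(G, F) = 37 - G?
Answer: 503896980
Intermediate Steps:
(-30939 + 16504)*(E(-192, -95) - 35137) = (-30939 + 16504)*((37 - 1*(-192)) - 35137) = -14435*((37 + 192) - 35137) = -14435*(229 - 35137) = -14435*(-34908) = 503896980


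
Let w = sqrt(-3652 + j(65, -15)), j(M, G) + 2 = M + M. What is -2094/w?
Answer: 1047*I*sqrt(881)/881 ≈ 35.274*I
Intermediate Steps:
j(M, G) = -2 + 2*M (j(M, G) = -2 + (M + M) = -2 + 2*M)
w = 2*I*sqrt(881) (w = sqrt(-3652 + (-2 + 2*65)) = sqrt(-3652 + (-2 + 130)) = sqrt(-3652 + 128) = sqrt(-3524) = 2*I*sqrt(881) ≈ 59.363*I)
-2094/w = -2094*(-I*sqrt(881)/1762) = -(-1047)*I*sqrt(881)/881 = 1047*I*sqrt(881)/881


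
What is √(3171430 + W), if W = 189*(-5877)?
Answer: √2060677 ≈ 1435.5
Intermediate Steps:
W = -1110753
√(3171430 + W) = √(3171430 - 1110753) = √2060677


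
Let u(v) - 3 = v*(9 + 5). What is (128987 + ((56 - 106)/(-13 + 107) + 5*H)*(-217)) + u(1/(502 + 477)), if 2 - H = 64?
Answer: 9035823113/46013 ≈ 1.9638e+5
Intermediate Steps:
H = -62 (H = 2 - 1*64 = 2 - 64 = -62)
u(v) = 3 + 14*v (u(v) = 3 + v*(9 + 5) = 3 + v*14 = 3 + 14*v)
(128987 + ((56 - 106)/(-13 + 107) + 5*H)*(-217)) + u(1/(502 + 477)) = (128987 + ((56 - 106)/(-13 + 107) + 5*(-62))*(-217)) + (3 + 14/(502 + 477)) = (128987 + (-50/94 - 310)*(-217)) + (3 + 14/979) = (128987 + (-50*1/94 - 310)*(-217)) + (3 + 14*(1/979)) = (128987 + (-25/47 - 310)*(-217)) + (3 + 14/979) = (128987 - 14595/47*(-217)) + 2951/979 = (128987 + 3167115/47) + 2951/979 = 9229504/47 + 2951/979 = 9035823113/46013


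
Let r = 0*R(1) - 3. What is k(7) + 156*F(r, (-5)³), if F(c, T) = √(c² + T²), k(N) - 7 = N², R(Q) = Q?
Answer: 56 + 156*√15634 ≈ 19562.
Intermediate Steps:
r = -3 (r = 0*1 - 3 = 0 - 3 = -3)
k(N) = 7 + N²
F(c, T) = √(T² + c²)
k(7) + 156*F(r, (-5)³) = (7 + 7²) + 156*√(((-5)³)² + (-3)²) = (7 + 49) + 156*√((-125)² + 9) = 56 + 156*√(15625 + 9) = 56 + 156*√15634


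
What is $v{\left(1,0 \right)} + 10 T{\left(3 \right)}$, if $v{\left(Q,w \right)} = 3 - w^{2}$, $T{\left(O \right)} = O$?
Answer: $33$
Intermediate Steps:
$v{\left(1,0 \right)} + 10 T{\left(3 \right)} = \left(3 - 0^{2}\right) + 10 \cdot 3 = \left(3 - 0\right) + 30 = \left(3 + 0\right) + 30 = 3 + 30 = 33$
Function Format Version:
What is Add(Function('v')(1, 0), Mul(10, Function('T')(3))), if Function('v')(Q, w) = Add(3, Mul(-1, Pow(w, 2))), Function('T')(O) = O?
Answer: 33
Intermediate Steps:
Add(Function('v')(1, 0), Mul(10, Function('T')(3))) = Add(Add(3, Mul(-1, Pow(0, 2))), Mul(10, 3)) = Add(Add(3, Mul(-1, 0)), 30) = Add(Add(3, 0), 30) = Add(3, 30) = 33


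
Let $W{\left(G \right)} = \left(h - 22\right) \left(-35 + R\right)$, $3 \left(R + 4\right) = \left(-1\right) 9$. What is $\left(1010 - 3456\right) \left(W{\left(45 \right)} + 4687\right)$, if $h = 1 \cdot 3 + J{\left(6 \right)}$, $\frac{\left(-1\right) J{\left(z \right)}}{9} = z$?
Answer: $-18963838$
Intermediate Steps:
$J{\left(z \right)} = - 9 z$
$h = -51$ ($h = 1 \cdot 3 - 54 = 3 - 54 = -51$)
$R = -7$ ($R = -4 + \frac{\left(-1\right) 9}{3} = -4 + \frac{1}{3} \left(-9\right) = -4 - 3 = -7$)
$W{\left(G \right)} = 3066$ ($W{\left(G \right)} = \left(-51 - 22\right) \left(-35 - 7\right) = \left(-73\right) \left(-42\right) = 3066$)
$\left(1010 - 3456\right) \left(W{\left(45 \right)} + 4687\right) = \left(1010 - 3456\right) \left(3066 + 4687\right) = \left(-2446\right) 7753 = -18963838$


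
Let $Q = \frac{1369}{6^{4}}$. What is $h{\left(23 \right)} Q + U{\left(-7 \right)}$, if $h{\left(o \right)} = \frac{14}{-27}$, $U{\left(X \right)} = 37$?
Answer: $\frac{637769}{17496} \approx 36.452$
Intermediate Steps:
$Q = \frac{1369}{1296} \approx 1.0563$
$h{\left(o \right)} = - \frac{14}{27}$ ($h{\left(o \right)} = 14 \left(- \frac{1}{27}\right) = - \frac{14}{27}$)
$h{\left(23 \right)} Q + U{\left(-7 \right)} = \left(- \frac{14}{27}\right) \frac{1369}{1296} + 37 = - \frac{9583}{17496} + 37 = \frac{637769}{17496}$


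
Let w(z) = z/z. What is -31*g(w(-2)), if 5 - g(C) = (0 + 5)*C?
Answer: 0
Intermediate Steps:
w(z) = 1
g(C) = 5 - 5*C (g(C) = 5 - (0 + 5)*C = 5 - 5*C)
-31*g(w(-2)) = -31*(5 - 5*1) = -31*(5 - 5) = -31*0 = 0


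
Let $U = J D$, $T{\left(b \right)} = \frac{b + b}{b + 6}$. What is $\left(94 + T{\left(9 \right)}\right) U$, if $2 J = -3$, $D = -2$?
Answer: $\frac{1428}{5} \approx 285.6$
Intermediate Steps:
$J = - \frac{3}{2}$ ($J = \frac{1}{2} \left(-3\right) = - \frac{3}{2} \approx -1.5$)
$T{\left(b \right)} = \frac{2 b}{6 + b}$
$U = 3$ ($U = \left(- \frac{3}{2}\right) \left(-2\right) = 3$)
$\left(94 + T{\left(9 \right)}\right) U = \left(94 + 2 \cdot 9 \frac{1}{6 + 9}\right) 3 = \left(94 + 2 \cdot 9 \cdot \frac{1}{15}\right) 3 = \left(94 + \frac{6}{5}\right) 3 = \frac{476}{5} \cdot 3 = \frac{1428}{5}$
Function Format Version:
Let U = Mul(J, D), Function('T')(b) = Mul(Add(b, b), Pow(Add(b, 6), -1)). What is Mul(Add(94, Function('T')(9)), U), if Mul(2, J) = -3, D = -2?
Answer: Rational(1428, 5) ≈ 285.60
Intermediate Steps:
J = Rational(-3, 2) (J = Mul(Rational(1, 2), -3) = Rational(-3, 2) ≈ -1.5000)
Function('T')(b) = Mul(2, b, Pow(Add(6, b), -1)) (Function('T')(b) = Mul(Mul(2, b), Pow(Add(6, b), -1)) = Mul(2, b, Pow(Add(6, b), -1)))
U = 3 (U = Mul(Rational(-3, 2), -2) = 3)
Mul(Add(94, Function('T')(9)), U) = Mul(Add(94, Mul(2, 9, Pow(Add(6, 9), -1))), 3) = Mul(Add(94, Mul(2, 9, Pow(15, -1))), 3) = Mul(Add(94, Mul(2, 9, Rational(1, 15))), 3) = Mul(Add(94, Rational(6, 5)), 3) = Mul(Rational(476, 5), 3) = Rational(1428, 5)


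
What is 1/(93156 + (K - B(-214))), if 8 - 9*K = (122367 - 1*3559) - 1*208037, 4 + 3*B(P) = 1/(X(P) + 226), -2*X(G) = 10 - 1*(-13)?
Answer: 1287/132654377 ≈ 9.7019e-6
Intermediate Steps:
X(G) = -23/2 (X(G) = -(10 - 1*(-13))/2 = -(10 + 13)/2 = -½*23 = -23/2)
B(P) = -1714/1287 (B(P) = -4/3 + 1/(3*(-23/2 + 226)) = -4/3 + 1/(3*(429/2)) = -4/3 + (⅓)*(2/429) = -4/3 + 2/1287 = -1714/1287)
K = 89237/9 (K = 8/9 - ((122367 - 1*3559) - 1*208037)/9 = 8/9 - ((122367 - 3559) - 208037)/9 = 8/9 - (118808 - 208037)/9 = 8/9 - ⅑*(-89229) = 8/9 + 29743/3 = 89237/9 ≈ 9915.2)
1/(93156 + (K - B(-214))) = 1/(93156 + (89237/9 - 1*(-1714/1287))) = 1/(93156 + (89237/9 + 1714/1287)) = 1/(93156 + 12762605/1287) = 1/(132654377/1287) = 1287/132654377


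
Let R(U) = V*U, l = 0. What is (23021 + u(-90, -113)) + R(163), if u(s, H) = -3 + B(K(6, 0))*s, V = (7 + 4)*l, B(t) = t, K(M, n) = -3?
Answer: 23288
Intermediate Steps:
V = 0 (V = (7 + 4)*0 = 11*0 = 0)
u(s, H) = -3 - 3*s
R(U) = 0 (R(U) = 0*U = 0)
(23021 + u(-90, -113)) + R(163) = (23021 + (-3 - 3*(-90))) + 0 = (23021 + (-3 + 270)) + 0 = (23021 + 267) + 0 = 23288 + 0 = 23288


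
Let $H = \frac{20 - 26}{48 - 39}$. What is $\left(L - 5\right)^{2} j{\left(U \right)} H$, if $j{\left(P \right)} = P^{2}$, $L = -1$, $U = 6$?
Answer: $-864$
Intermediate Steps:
$H = - \frac{2}{3}$ ($H = - \frac{6}{9} = \left(-6\right) \frac{1}{9} = - \frac{2}{3} \approx -0.66667$)
$\left(L - 5\right)^{2} j{\left(U \right)} H = \left(-1 - 5\right)^{2} \cdot 6^{2} \left(- \frac{2}{3}\right) = \left(-6\right)^{2} \cdot 36 \left(- \frac{2}{3}\right) = 36 \cdot 36 \left(- \frac{2}{3}\right) = 1296 \left(- \frac{2}{3}\right) = -864$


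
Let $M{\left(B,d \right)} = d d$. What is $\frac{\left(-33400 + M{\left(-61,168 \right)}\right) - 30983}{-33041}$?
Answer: $\frac{36159}{33041} \approx 1.0944$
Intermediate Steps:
$M{\left(B,d \right)} = d^{2}$
$\frac{\left(-33400 + M{\left(-61,168 \right)}\right) - 30983}{-33041} = \frac{\left(-33400 + 168^{2}\right) - 30983}{-33041} = \left(\left(-33400 + 28224\right) - 30983\right) \left(- \frac{1}{33041}\right) = \left(-5176 - 30983\right) \left(- \frac{1}{33041}\right) = \left(-36159\right) \left(- \frac{1}{33041}\right) = \frac{36159}{33041}$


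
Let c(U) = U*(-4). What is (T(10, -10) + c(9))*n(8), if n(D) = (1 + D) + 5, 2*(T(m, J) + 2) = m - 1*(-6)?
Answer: -420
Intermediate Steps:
c(U) = -4*U
T(m, J) = 1 + m/2 (T(m, J) = -2 + (m - 1*(-6))/2 = -2 + (m + 6)/2 = -2 + (6 + m)/2 = -2 + (3 + m/2) = 1 + m/2)
n(D) = 6 + D
(T(10, -10) + c(9))*n(8) = ((1 + (½)*10) - 4*9)*(6 + 8) = ((1 + 5) - 36)*14 = (6 - 36)*14 = -30*14 = -420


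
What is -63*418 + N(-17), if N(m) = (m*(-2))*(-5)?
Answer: -26504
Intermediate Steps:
N(m) = 10*m (N(m) = -2*m*(-5) = 10*m)
-63*418 + N(-17) = -63*418 + 10*(-17) = -26334 - 170 = -26504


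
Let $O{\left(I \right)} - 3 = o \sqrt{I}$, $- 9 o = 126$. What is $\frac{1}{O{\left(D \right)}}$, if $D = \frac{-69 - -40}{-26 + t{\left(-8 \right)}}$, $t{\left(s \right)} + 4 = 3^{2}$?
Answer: $- \frac{9}{785} - \frac{2 \sqrt{609}}{785} \approx -0.074339$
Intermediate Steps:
$o = -14$ ($o = \left(- \frac{1}{9}\right) 126 = -14$)
$t{\left(s \right)} = 5$ ($t{\left(s \right)} = -4 + 3^{2} = -4 + 9 = 5$)
$D = \frac{29}{21}$ ($D = \frac{-69 - -40}{-26 + 5} = \frac{-69 + 40}{-21} = \left(-29\right) \left(- \frac{1}{21}\right) = \frac{29}{21} \approx 1.381$)
$O{\left(I \right)} = 3 - 14 \sqrt{I}$
$\frac{1}{O{\left(D \right)}} = \frac{1}{3 - 14 \sqrt{\frac{29}{21}}} = \frac{1}{3 - 14 \frac{\sqrt{609}}{21}} = \frac{1}{3 - \frac{2 \sqrt{609}}{3}}$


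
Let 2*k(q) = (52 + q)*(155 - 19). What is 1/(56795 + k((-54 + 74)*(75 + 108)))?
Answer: 1/309211 ≈ 3.2340e-6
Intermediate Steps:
k(q) = 3536 + 68*q (k(q) = ((52 + q)*(155 - 19))/2 = ((52 + q)*136)/2 = (7072 + 136*q)/2 = 3536 + 68*q)
1/(56795 + k((-54 + 74)*(75 + 108))) = 1/(56795 + (3536 + 68*((-54 + 74)*(75 + 108)))) = 1/(56795 + (3536 + 68*(20*183))) = 1/(56795 + (3536 + 68*3660)) = 1/(56795 + (3536 + 248880)) = 1/(56795 + 252416) = 1/309211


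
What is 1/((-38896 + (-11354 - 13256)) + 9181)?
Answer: -1/54325 ≈ -1.8408e-5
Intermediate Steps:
1/((-38896 + (-11354 - 13256)) + 9181) = 1/((-38896 - 24610) + 9181) = 1/(-63506 + 9181) = 1/(-54325) = -1/54325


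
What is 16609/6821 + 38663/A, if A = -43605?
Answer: 24237638/15654195 ≈ 1.5483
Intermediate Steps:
16609/6821 + 38663/A = 16609/6821 + 38663/(-43605) = 16609*(1/6821) + 38663*(-1/43605) = 16609/6821 - 38663/43605 = 24237638/15654195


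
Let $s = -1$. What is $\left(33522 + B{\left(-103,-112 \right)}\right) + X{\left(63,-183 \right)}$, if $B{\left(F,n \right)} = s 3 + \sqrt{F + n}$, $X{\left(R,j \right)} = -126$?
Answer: $33393 + i \sqrt{215} \approx 33393.0 + 14.663 i$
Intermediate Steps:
$B{\left(F,n \right)} = -3 + \sqrt{F + n}$ ($B{\left(F,n \right)} = \left(-1\right) 3 + \sqrt{F + n} = -3 + \sqrt{F + n}$)
$\left(33522 + B{\left(-103,-112 \right)}\right) + X{\left(63,-183 \right)} = \left(33522 - \left(3 - \sqrt{-103 - 112}\right)\right) - 126 = \left(33522 - \left(3 - \sqrt{-215}\right)\right) - 126 = \left(33522 - \left(3 - i \sqrt{215}\right)\right) - 126 = \left(33519 + i \sqrt{215}\right) - 126 = 33393 + i \sqrt{215}$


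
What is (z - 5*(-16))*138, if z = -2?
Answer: 10764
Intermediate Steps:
(z - 5*(-16))*138 = (-2 - 5*(-16))*138 = (-2 + 80)*138 = 78*138 = 10764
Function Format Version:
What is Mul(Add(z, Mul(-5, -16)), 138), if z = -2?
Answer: 10764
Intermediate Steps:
Mul(Add(z, Mul(-5, -16)), 138) = Mul(Add(-2, Mul(-5, -16)), 138) = Mul(Add(-2, 80), 138) = Mul(78, 138) = 10764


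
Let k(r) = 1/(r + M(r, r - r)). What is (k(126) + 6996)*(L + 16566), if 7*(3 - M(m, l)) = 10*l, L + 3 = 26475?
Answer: 12947049810/43 ≈ 3.0109e+8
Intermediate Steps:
L = 26472 (L = -3 + 26475 = 26472)
M(m, l) = 3 - 10*l/7
k(r) = 1/(3 + r) (k(r) = 1/(r + (3 - 10*(r - r)/7)) = 1/(r + (3 - 10/7*0)) = 1/(r + (3 + 0)) = 1/(r + 3) = 1/(3 + r))
(k(126) + 6996)*(L + 16566) = (1/(3 + 126) + 6996)*(26472 + 16566) = (1/129 + 6996)*43038 = (902485/129)*43038 = 12947049810/43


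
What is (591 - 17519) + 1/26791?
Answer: -453518047/26791 ≈ -16928.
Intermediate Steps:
(591 - 17519) + 1/26791 = -16928 + 1/26791 = -453518047/26791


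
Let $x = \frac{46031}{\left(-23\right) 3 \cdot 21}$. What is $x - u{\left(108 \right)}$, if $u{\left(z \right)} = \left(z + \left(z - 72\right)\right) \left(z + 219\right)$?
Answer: $- \frac{68276543}{1449} \approx -47120.0$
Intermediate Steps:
$u{\left(z \right)} = \left(-72 + 2 z\right) \left(219 + z\right)$ ($u{\left(z \right)} = \left(z + \left(-72 + z\right)\right) \left(219 + z\right) = \left(-72 + 2 z\right) \left(219 + z\right)$)
$x = - \frac{46031}{1449}$ ($x = \frac{46031}{\left(-69\right) 21} = \frac{46031}{-1449} = 46031 \left(- \frac{1}{1449}\right) = - \frac{46031}{1449} \approx -31.767$)
$x - u{\left(108 \right)} = - \frac{46031}{1449} - \left(-15768 + 2 \cdot 108^{2} + 366 \cdot 108\right) = - \frac{46031}{1449} - \left(-15768 + 2 \cdot 11664 + 39528\right) = - \frac{46031}{1449} - \left(-15768 + 23328 + 39528\right) = - \frac{46031}{1449} - 47088 = - \frac{68276543}{1449}$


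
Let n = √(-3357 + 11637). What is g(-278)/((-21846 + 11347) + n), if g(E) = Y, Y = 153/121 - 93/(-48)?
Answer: -65083301/213387315856 - 18597*√230/106693657928 ≈ -0.00030764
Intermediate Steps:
n = 6*√230 (n = √8280 = 6*√230 ≈ 90.995)
Y = 6199/1936 (Y = 153*(1/121) - 93*(-1/48) = 153/121 + 31/16 = 6199/1936 ≈ 3.2020)
g(E) = 6199/1936
g(-278)/((-21846 + 11347) + n) = 6199/(1936*((-21846 + 11347) + 6*√230)) = 6199/(1936*(-10499 + 6*√230))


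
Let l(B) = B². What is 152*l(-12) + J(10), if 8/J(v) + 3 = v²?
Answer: 2123144/97 ≈ 21888.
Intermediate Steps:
J(v) = 8/(-3 + v²)
152*l(-12) + J(10) = 152*(-12)² + 8/(-3 + 10²) = 152*144 + 8/(-3 + 100) = 21888 + 8/97 = 2123144/97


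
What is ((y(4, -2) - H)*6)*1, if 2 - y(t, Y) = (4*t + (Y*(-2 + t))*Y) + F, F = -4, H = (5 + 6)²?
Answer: -834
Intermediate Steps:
H = 121 (H = 11² = 121)
y(t, Y) = 6 - 4*t - Y²*(-2 + t) (y(t, Y) = 2 - ((4*t + (Y*(-2 + t))*Y) - 4) = 2 - ((4*t + Y²*(-2 + t)) - 4) = 2 - (-4 + 4*t + Y²*(-2 + t)) = 2 + (4 - 4*t - Y²*(-2 + t)) = 6 - 4*t - Y²*(-2 + t))
((y(4, -2) - H)*6)*1 = (((6 - 4*4 + 2*(-2)² - 1*4*(-2)²) - 1*121)*6)*1 = (((6 - 16 + 2*4 - 1*4*4) - 121)*6)*1 = (((6 - 16 + 8 - 16) - 121)*6)*1 = ((-18 - 121)*6)*1 = -139*6*1 = -834*1 = -834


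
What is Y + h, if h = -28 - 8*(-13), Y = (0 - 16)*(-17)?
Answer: 348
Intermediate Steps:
Y = 272 (Y = -16*(-17) = 272)
h = 76 (h = -28 + 104 = 76)
Y + h = 272 + 76 = 348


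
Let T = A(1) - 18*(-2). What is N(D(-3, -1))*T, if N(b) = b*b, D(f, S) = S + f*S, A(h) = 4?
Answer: 160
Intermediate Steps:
D(f, S) = S + S*f
N(b) = b²
T = 40 (T = 4 - 18*(-2) = 4 + 36 = 40)
N(D(-3, -1))*T = (-(1 - 3))²*40 = (-1*(-2))²*40 = 2²*40 = 4*40 = 160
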